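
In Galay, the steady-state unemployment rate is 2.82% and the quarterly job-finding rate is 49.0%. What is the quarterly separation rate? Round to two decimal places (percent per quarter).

From u* = s/(s+f): s = u·f/(1−u).
s = 0.0282 × 49.0 / (1 − 0.0282) = 1.3818 / 0.9718 ≈ 1.42% per quarter.

Separation rate ≈ 1.42% per quarter.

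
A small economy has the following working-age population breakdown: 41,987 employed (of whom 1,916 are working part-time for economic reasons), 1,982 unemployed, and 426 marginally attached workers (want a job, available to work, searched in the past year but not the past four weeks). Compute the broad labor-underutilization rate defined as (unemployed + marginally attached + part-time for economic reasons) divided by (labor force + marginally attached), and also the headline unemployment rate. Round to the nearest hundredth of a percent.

Labor force = 41,987 + 1,982 = 43,969.
Numerator = 1,982 + 426 + 1,916 = 4,324.
Denominator = 43,969 + 426 = 44,395.
Broad rate = 4,324 / 44,395 = 9.74%.
Headline unemployment rate = 1,982 / 43,969 = 4.51%.

Broad underutilization rate ≈ 9.74%; headline unemployment rate ≈ 4.51%.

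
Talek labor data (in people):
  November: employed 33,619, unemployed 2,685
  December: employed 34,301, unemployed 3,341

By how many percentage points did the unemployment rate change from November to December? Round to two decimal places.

The unemployment rate changed by +1.48 percentage points.

November: labor force = 33,619 + 2,685 = 36,304; u = 2,685/36,304 = 7.40%.
December: labor force = 34,301 + 3,341 = 37,642; u = 3,341/37,642 = 8.88%.
Change = 8.88% − 7.40% = +1.48 pp.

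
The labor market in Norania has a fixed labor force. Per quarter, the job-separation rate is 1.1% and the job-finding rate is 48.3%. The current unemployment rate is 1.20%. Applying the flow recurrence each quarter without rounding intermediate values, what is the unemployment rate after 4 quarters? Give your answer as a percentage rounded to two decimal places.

With a fixed labor force, u_{t+1} = u_t + s·(1−u_t) − f·u_t = u_t·(1−s−f) + s.
Here 1−s−f = 0.506 and s = 0.011.
u_1 = 0.012000 × 0.506 + 0.011 = 0.017072.
u_2 = 0.017072 × 0.506 + 0.011 = 0.019638.
u_3 = 0.019638 × 0.506 + 0.011 = 0.020937.
u_4 = 0.020937 × 0.506 + 0.011 = 0.021594.

Unemployment rate after four quarters ≈ 2.16%.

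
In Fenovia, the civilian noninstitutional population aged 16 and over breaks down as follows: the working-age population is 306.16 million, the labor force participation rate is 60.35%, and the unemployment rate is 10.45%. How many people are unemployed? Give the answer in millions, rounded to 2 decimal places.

About 19.31 million are unemployed.

Labor force = 0.6035 × 306.16 = 184.77 million.
Unemployed = 0.1045 × 184.77 ≈ 19.31 million.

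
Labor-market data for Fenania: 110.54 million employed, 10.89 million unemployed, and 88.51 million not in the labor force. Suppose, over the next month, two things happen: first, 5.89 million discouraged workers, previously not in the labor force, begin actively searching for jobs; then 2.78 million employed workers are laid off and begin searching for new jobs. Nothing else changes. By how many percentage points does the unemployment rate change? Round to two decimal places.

The unemployment rate changes by +6.39 percentage points.

Initially, labor force = 110.54 + 10.89 = 121.43 million, so u = 10.89/121.43 = 8.97%.
After the first change, unemployed and labor force both rise by 5.89 → E = 110.54, U = 16.78, labor force = 127.32 million.
After the second change, employed falls and unemployed rises by 2.78; labor force unchanged → E = 107.76, U = 19.56, labor force = 127.32 million.
New unemployment rate = 19.56 / 127.32 = 15.36%.
Change = 15.36% − 8.97% = +6.39 percentage points.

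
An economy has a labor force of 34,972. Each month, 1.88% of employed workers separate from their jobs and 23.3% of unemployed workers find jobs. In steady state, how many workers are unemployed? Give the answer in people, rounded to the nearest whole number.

About 2,611 are unemployed in steady state.

Steady-state unemployment rate u* = s/(s+f) = 1.88/(1.88+23.3) = 0.074662.
Unemployed = u* × labor force = 0.074662 × 34,972 ≈ 2,611.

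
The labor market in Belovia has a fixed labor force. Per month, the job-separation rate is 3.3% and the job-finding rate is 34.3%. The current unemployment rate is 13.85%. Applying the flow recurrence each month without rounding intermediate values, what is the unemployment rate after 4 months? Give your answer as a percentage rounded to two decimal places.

With a fixed labor force, u_{t+1} = u_t + s·(1−u_t) − f·u_t = u_t·(1−s−f) + s.
Here 1−s−f = 0.624 and s = 0.033.
u_1 = 0.138500 × 0.624 + 0.033 = 0.119424.
u_2 = 0.119424 × 0.624 + 0.033 = 0.107521.
u_3 = 0.107521 × 0.624 + 0.033 = 0.100093.
u_4 = 0.100093 × 0.624 + 0.033 = 0.095458.

Unemployment rate after four months ≈ 9.55%.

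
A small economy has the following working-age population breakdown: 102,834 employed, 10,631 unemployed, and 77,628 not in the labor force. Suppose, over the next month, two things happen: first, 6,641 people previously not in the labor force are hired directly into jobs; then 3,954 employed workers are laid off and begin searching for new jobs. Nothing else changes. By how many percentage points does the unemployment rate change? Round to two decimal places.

Initially, labor force = 102,834 + 10,631 = 113,465, so u = 10,631/113,465 = 9.37%.
After the first change, employed and labor force both rise by 6,641; unemployed unchanged → E = 109,475, U = 10,631, labor force = 120,106.
After the second change, employed falls and unemployed rises by 3,954; labor force unchanged → E = 105,521, U = 14,585, labor force = 120,106.
New unemployment rate = 14,585 / 120,106 = 12.14%.
Change = 12.14% − 9.37% = +2.77 percentage points.

The unemployment rate changes by +2.77 percentage points.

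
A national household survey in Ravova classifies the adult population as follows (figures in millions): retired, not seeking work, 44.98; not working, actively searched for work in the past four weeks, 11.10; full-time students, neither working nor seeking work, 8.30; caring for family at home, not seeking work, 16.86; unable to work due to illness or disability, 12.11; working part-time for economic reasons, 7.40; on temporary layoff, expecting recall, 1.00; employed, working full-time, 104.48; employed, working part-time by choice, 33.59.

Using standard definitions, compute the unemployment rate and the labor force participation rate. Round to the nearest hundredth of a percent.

Unemployment rate ≈ 7.68%; labor force participation rate ≈ 65.70%.

Employed = 7.40 + 104.48 + 33.59 = 145.47 million (anyone who worked, including part-time for economic reasons, counts as employed).
Unemployed = 11.10 + 1.00 = 12.10 million (jobless and actively searching, or on temporary layoff).
Labor force = 145.47 + 12.10 = 157.57 million.
Not in labor force = 44.98 + 8.30 + 16.86 + 12.11 = 82.25 million (those not working and not actively searching are outside the labor force).
Civilian working-age population = 157.57 + 82.25 = 239.82 million.
Unemployment rate = 12.10 / 157.57 = 7.68%.
Labor force participation rate = 157.57 / 239.82 = 65.70%.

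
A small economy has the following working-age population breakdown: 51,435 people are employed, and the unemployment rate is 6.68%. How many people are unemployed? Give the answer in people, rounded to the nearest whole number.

Let U be the number unemployed. The labor force is E + U, and U/(E+U) = 0.0668.
So U = 0.0668 × 51,435 / (1 − 0.0668) = 3435.86 / 0.9332 ≈ 3,682.

About 3,682 are unemployed.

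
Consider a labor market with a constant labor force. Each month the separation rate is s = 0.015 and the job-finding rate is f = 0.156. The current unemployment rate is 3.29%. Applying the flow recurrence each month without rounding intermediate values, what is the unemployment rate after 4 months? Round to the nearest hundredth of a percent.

Unemployment rate after four months ≈ 6.18%.

With a fixed labor force, u_{t+1} = u_t + s·(1−u_t) − f·u_t = u_t·(1−s−f) + s.
Here 1−s−f = 0.829 and s = 0.015.
u_1 = 0.032900 × 0.829 + 0.015 = 0.042274.
u_2 = 0.042274 × 0.829 + 0.015 = 0.050045.
u_3 = 0.050045 × 0.829 + 0.015 = 0.056487.
u_4 = 0.056487 × 0.829 + 0.015 = 0.061828.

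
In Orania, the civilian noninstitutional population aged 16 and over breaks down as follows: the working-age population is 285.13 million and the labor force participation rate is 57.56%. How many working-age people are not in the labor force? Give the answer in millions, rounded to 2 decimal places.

Share not in the labor force = 1 − 0.5756 = 0.4244.
Not in labor force = 0.4244 × 285.13 ≈ 121.01 million.

About 121.01 million are not in the labor force.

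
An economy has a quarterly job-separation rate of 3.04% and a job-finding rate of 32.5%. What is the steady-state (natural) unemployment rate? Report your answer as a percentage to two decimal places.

At steady state the flows balance: s·E = f·U, so U/(E+U) = s/(s+f).
u* = 3.04 / (3.04 + 32.5) = 3.04 / 35.54 = 8.55%.

Steady-state unemployment rate ≈ 8.55%.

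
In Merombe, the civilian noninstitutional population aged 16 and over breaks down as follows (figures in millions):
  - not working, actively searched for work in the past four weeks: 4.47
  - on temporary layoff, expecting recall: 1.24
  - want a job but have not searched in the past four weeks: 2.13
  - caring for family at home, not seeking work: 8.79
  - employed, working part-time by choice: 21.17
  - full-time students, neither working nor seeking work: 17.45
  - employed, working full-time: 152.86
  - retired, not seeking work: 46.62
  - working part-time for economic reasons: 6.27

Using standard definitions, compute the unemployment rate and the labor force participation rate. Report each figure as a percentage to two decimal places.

Employed = 21.17 + 152.86 + 6.27 = 180.30 million (anyone who worked, including part-time for economic reasons, counts as employed).
Unemployed = 4.47 + 1.24 = 5.71 million (jobless and actively searching, or on temporary layoff).
Labor force = 180.30 + 5.71 = 186.01 million.
Not in labor force = 2.13 + 8.79 + 17.45 + 46.62 = 74.99 million (those not working and not actively searching are outside the labor force — including those who want a job but have given up searching).
Civilian working-age population = 186.01 + 74.99 = 261.00 million.
Unemployment rate = 5.71 / 186.01 = 3.07%.
Labor force participation rate = 186.01 / 261.00 = 71.27%.

Unemployment rate ≈ 3.07%; labor force participation rate ≈ 71.27%.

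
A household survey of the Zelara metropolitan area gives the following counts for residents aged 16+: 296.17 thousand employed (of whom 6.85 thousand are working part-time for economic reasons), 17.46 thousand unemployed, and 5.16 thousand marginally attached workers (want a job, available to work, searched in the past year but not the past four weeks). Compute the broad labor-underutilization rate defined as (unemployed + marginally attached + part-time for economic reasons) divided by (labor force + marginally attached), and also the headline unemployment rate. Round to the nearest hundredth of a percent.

Broad underutilization rate ≈ 9.24%; headline unemployment rate ≈ 5.57%.

Labor force = 296.17 + 17.46 = 313.63 thousand.
Numerator = 17.46 + 5.16 + 6.85 = 29.47 thousand.
Denominator = 313.63 + 5.16 = 318.79 thousand.
Broad rate = 29.47 / 318.79 = 9.24%.
Headline unemployment rate = 17.46 / 313.63 = 5.57%.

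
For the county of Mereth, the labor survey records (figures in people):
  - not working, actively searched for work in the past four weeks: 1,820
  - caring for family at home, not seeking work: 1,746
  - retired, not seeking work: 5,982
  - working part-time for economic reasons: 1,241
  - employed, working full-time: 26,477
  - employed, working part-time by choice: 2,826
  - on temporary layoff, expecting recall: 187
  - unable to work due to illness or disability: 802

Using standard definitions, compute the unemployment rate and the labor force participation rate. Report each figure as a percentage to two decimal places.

Unemployment rate ≈ 6.17%; labor force participation rate ≈ 79.24%.

Employed = 1,241 + 26,477 + 2,826 = 30,544 (anyone who worked, including part-time for economic reasons, counts as employed).
Unemployed = 1,820 + 187 = 2,007 (jobless and actively searching, or on temporary layoff).
Labor force = 30,544 + 2,007 = 32,551.
Not in labor force = 1,746 + 5,982 + 802 = 8,530 (those not working and not actively searching are outside the labor force).
Civilian working-age population = 32,551 + 8,530 = 41,081.
Unemployment rate = 2,007 / 32,551 = 6.17%.
Labor force participation rate = 32,551 / 41,081 = 79.24%.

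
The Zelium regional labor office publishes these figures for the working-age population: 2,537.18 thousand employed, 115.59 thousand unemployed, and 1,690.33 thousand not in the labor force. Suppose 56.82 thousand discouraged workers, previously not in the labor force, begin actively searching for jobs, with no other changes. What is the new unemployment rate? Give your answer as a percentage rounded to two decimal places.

New unemployment rate ≈ 6.36%.

Initially, labor force = 2,537.18 + 115.59 = 2,652.77 thousand, so u = 115.59/2,652.77 = 4.36%.
After the change, unemployed and labor force both rise by 56.82 → E = 2,537.18, U = 172.41, labor force = 2,709.59 thousand.
New unemployment rate = 172.41 / 2,709.59 = 6.36%.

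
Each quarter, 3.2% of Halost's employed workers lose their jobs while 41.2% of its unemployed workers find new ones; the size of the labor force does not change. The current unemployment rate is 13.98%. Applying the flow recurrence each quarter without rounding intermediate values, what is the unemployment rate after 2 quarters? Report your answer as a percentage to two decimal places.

Unemployment rate after two quarters ≈ 9.30%.

With a fixed labor force, u_{t+1} = u_t + s·(1−u_t) − f·u_t = u_t·(1−s−f) + s.
Here 1−s−f = 0.556 and s = 0.032.
u_1 = 0.139800 × 0.556 + 0.032 = 0.109729.
u_2 = 0.109729 × 0.556 + 0.032 = 0.093009.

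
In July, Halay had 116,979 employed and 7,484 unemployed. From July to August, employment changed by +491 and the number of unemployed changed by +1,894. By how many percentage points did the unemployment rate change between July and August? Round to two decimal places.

July: labor force = 116,979 + 7,484 = 124,463; u = 7,484/124,463 = 6.01%.
August: labor force = 117,470 + 9,378 = 126,848; u = 9,378/126,848 = 7.39%.
Change = 7.39% − 6.01% = +1.38 pp.

The unemployment rate changed by +1.38 percentage points.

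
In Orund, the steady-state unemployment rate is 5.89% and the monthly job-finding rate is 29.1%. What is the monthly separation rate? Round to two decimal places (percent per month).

Separation rate ≈ 1.82% per month.

From u* = s/(s+f): s = u·f/(1−u).
s = 0.0589 × 29.1 / (1 − 0.0589) = 1.7140 / 0.9411 ≈ 1.82% per month.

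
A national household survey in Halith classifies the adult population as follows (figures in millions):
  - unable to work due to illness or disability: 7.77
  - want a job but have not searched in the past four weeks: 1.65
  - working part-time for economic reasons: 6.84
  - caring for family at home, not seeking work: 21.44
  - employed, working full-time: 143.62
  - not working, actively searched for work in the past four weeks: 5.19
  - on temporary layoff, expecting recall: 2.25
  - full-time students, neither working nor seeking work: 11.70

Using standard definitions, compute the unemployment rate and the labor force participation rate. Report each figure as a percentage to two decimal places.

Unemployment rate ≈ 4.71%; labor force participation rate ≈ 78.77%.

Employed = 6.84 + 143.62 = 150.46 million (anyone who worked, including part-time for economic reasons, counts as employed).
Unemployed = 5.19 + 2.25 = 7.44 million (jobless and actively searching, or on temporary layoff).
Labor force = 150.46 + 7.44 = 157.90 million.
Not in labor force = 7.77 + 1.65 + 21.44 + 11.70 = 42.56 million (those not working and not actively searching are outside the labor force — including those who want a job but have given up searching).
Civilian working-age population = 157.90 + 42.56 = 200.46 million.
Unemployment rate = 7.44 / 157.90 = 4.71%.
Labor force participation rate = 157.90 / 200.46 = 78.77%.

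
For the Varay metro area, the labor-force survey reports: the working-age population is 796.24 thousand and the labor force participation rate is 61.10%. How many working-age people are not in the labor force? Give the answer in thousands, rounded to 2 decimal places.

Share not in the labor force = 1 − 0.6110 = 0.3890.
Not in labor force = 0.3890 × 796.24 ≈ 309.74 thousand.

About 309.74 thousand are not in the labor force.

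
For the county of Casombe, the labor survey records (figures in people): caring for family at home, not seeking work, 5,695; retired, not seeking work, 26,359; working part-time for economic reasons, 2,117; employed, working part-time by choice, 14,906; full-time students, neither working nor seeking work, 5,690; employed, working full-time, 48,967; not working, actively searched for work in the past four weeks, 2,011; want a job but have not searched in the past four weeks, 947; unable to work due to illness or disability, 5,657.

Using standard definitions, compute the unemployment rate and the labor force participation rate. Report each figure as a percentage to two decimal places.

Employed = 2,117 + 14,906 + 48,967 = 65,990 (anyone who worked, including part-time for economic reasons, counts as employed).
Unemployed = 2,011.
Labor force = 65,990 + 2,011 = 68,001.
Not in labor force = 5,695 + 26,359 + 5,690 + 947 + 5,657 = 44,348 (those not working and not actively searching are outside the labor force — including those who want a job but have given up searching).
Civilian working-age population = 68,001 + 44,348 = 112,349.
Unemployment rate = 2,011 / 68,001 = 2.96%.
Labor force participation rate = 68,001 / 112,349 = 60.53%.

Unemployment rate ≈ 2.96%; labor force participation rate ≈ 60.53%.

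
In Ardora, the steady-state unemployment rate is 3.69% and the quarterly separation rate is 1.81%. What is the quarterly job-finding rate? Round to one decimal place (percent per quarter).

Job-finding rate ≈ 47.2% per quarter.

From u* = s/(s+f): f = s·(1−u)/u.
f = 1.81 × (1 − 0.0369) / 0.0369 = 1.7432 / 0.0369 ≈ 47.2% per quarter.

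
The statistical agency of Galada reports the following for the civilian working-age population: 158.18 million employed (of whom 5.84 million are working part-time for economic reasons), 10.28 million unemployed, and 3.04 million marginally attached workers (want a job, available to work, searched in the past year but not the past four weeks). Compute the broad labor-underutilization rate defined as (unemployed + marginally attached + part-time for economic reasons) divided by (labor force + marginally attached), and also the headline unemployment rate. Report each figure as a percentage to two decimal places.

Labor force = 158.18 + 10.28 = 168.46 million.
Numerator = 10.28 + 3.04 + 5.84 = 19.16 million.
Denominator = 168.46 + 3.04 = 171.50 million.
Broad rate = 19.16 / 171.50 = 11.17%.
Headline unemployment rate = 10.28 / 168.46 = 6.10%.

Broad underutilization rate ≈ 11.17%; headline unemployment rate ≈ 6.10%.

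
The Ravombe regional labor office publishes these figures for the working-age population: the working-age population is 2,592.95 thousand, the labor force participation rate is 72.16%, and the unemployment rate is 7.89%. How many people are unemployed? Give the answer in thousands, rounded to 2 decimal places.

About 147.63 thousand are unemployed.

Labor force = 0.7216 × 2,592.95 = 1,871.07 thousand.
Unemployed = 0.0789 × 1,871.07 ≈ 147.63 thousand.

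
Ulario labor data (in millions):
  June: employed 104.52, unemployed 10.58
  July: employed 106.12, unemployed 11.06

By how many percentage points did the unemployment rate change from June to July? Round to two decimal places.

June: labor force = 104.52 + 10.58 = 115.10; u = 10.58/115.10 = 9.19%.
July: labor force = 106.12 + 11.06 = 117.18; u = 11.06/117.18 = 9.44%.
Change = 9.44% − 9.19% = +0.25 pp.

The unemployment rate changed by +0.25 percentage points.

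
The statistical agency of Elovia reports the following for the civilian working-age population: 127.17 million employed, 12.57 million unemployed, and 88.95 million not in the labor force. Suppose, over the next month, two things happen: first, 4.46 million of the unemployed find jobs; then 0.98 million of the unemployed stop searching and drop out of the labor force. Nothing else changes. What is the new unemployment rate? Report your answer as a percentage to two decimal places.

New unemployment rate ≈ 5.14%.

Initially, labor force = 127.17 + 12.57 = 139.74 million, so u = 12.57/139.74 = 9.00%.
After the first change, unemployed falls and employed rises by 4.46; labor force unchanged → E = 131.63, U = 8.11, labor force = 139.74 million.
After the second change, unemployed and labor force both fall by 0.98 → E = 131.63, U = 7.13, labor force = 138.76 million.
New unemployment rate = 7.13 / 138.76 = 5.14%.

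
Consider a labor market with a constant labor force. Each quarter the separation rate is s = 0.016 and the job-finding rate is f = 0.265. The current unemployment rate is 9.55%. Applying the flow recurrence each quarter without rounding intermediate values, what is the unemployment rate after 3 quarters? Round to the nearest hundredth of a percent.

Unemployment rate after three quarters ≈ 7.13%.

With a fixed labor force, u_{t+1} = u_t + s·(1−u_t) − f·u_t = u_t·(1−s−f) + s.
Here 1−s−f = 0.719 and s = 0.016.
u_1 = 0.095500 × 0.719 + 0.016 = 0.084665.
u_2 = 0.084665 × 0.719 + 0.016 = 0.076874.
u_3 = 0.076874 × 0.719 + 0.016 = 0.071272.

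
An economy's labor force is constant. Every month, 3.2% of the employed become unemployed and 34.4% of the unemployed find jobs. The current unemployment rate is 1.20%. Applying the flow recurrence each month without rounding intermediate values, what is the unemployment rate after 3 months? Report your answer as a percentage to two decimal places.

Unemployment rate after three months ≈ 6.73%.

With a fixed labor force, u_{t+1} = u_t + s·(1−u_t) − f·u_t = u_t·(1−s−f) + s.
Here 1−s−f = 0.624 and s = 0.032.
u_1 = 0.012000 × 0.624 + 0.032 = 0.039488.
u_2 = 0.039488 × 0.624 + 0.032 = 0.056641.
u_3 = 0.056641 × 0.624 + 0.032 = 0.067344.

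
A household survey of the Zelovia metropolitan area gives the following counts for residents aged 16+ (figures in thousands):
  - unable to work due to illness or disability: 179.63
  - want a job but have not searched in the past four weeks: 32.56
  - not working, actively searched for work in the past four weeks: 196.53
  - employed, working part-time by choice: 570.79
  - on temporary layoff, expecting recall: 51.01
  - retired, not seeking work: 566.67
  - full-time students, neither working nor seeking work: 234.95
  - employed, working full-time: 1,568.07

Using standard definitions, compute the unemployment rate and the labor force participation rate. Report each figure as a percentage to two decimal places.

Unemployment rate ≈ 10.37%; labor force participation rate ≈ 70.18%.

Employed = 570.79 + 1,568.07 = 2,138.86 thousand.
Unemployed = 196.53 + 51.01 = 247.54 thousand (jobless and actively searching, or on temporary layoff).
Labor force = 2,138.86 + 247.54 = 2,386.40 thousand.
Not in labor force = 179.63 + 32.56 + 566.67 + 234.95 = 1,013.81 thousand (those not working and not actively searching are outside the labor force — including those who want a job but have given up searching).
Civilian working-age population = 2,386.40 + 1,013.81 = 3,400.21 thousand.
Unemployment rate = 247.54 / 2,386.40 = 10.37%.
Labor force participation rate = 2,386.40 / 3,400.21 = 70.18%.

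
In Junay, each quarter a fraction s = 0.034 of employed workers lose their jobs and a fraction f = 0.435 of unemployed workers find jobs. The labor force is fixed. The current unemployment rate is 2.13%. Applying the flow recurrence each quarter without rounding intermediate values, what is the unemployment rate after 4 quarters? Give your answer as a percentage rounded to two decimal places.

With a fixed labor force, u_{t+1} = u_t + s·(1−u_t) − f·u_t = u_t·(1−s−f) + s.
Here 1−s−f = 0.531 and s = 0.034.
u_1 = 0.021300 × 0.531 + 0.034 = 0.045310.
u_2 = 0.045310 × 0.531 + 0.034 = 0.058060.
u_3 = 0.058060 × 0.531 + 0.034 = 0.064830.
u_4 = 0.064830 × 0.531 + 0.034 = 0.068425.

Unemployment rate after four quarters ≈ 6.84%.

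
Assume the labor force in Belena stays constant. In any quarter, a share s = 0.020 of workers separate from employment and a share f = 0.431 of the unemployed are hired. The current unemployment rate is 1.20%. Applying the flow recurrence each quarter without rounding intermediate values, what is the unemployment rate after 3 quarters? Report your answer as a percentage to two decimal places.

Unemployment rate after three quarters ≈ 3.90%.

With a fixed labor force, u_{t+1} = u_t + s·(1−u_t) − f·u_t = u_t·(1−s−f) + s.
Here 1−s−f = 0.549 and s = 0.020.
u_1 = 0.012000 × 0.549 + 0.020 = 0.026588.
u_2 = 0.026588 × 0.549 + 0.020 = 0.034597.
u_3 = 0.034597 × 0.549 + 0.020 = 0.038994.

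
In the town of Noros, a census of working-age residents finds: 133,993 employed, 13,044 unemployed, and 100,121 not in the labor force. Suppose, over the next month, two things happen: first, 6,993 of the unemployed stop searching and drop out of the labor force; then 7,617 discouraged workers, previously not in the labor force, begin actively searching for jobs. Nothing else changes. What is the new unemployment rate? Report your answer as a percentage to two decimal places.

New unemployment rate ≈ 9.26%.

Initially, labor force = 133,993 + 13,044 = 147,037, so u = 13,044/147,037 = 8.87%.
After the first change, unemployed and labor force both fall by 6,993 → E = 133,993, U = 6,051, labor force = 140,044.
After the second change, unemployed and labor force both rise by 7,617 → E = 133,993, U = 13,668, labor force = 147,661.
New unemployment rate = 13,668 / 147,661 = 9.26%.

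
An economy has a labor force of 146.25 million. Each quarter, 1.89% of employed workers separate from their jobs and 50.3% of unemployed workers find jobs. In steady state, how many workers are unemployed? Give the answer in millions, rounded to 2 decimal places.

About 5.30 million are unemployed in steady state.

Steady-state unemployment rate u* = s/(s+f) = 1.89/(1.89+50.3) = 0.036214.
Unemployed = u* × labor force = 0.036214 × 146.25 ≈ 5.30 million.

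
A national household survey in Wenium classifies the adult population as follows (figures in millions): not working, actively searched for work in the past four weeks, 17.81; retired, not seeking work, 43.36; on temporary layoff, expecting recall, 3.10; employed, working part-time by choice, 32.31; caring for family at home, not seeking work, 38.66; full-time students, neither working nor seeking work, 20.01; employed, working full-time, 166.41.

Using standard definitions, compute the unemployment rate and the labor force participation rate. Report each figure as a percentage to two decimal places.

Employed = 32.31 + 166.41 = 198.72 million.
Unemployed = 17.81 + 3.10 = 20.91 million (jobless and actively searching, or on temporary layoff).
Labor force = 198.72 + 20.91 = 219.63 million.
Not in labor force = 43.36 + 38.66 + 20.01 = 102.03 million (those not working and not actively searching are outside the labor force).
Civilian working-age population = 219.63 + 102.03 = 321.66 million.
Unemployment rate = 20.91 / 219.63 = 9.52%.
Labor force participation rate = 219.63 / 321.66 = 68.28%.

Unemployment rate ≈ 9.52%; labor force participation rate ≈ 68.28%.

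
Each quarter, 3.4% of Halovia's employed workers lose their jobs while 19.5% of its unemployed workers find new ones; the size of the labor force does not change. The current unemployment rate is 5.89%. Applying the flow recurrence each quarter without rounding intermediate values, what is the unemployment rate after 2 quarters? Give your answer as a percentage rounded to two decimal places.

With a fixed labor force, u_{t+1} = u_t + s·(1−u_t) − f·u_t = u_t·(1−s−f) + s.
Here 1−s−f = 0.771 and s = 0.034.
u_1 = 0.058900 × 0.771 + 0.034 = 0.079412.
u_2 = 0.079412 × 0.771 + 0.034 = 0.095227.

Unemployment rate after two quarters ≈ 9.52%.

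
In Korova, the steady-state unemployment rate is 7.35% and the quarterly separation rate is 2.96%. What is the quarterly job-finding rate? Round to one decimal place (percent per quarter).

From u* = s/(s+f): f = s·(1−u)/u.
f = 2.96 × (1 − 0.0735) / 0.0735 = 2.7424 / 0.0735 ≈ 37.3% per quarter.

Job-finding rate ≈ 37.3% per quarter.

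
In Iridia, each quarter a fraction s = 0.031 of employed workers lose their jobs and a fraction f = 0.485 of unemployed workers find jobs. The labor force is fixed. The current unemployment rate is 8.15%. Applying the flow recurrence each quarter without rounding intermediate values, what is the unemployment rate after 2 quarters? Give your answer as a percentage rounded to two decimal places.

Unemployment rate after two quarters ≈ 6.51%.

With a fixed labor force, u_{t+1} = u_t + s·(1−u_t) − f·u_t = u_t·(1−s−f) + s.
Here 1−s−f = 0.484 and s = 0.031.
u_1 = 0.081500 × 0.484 + 0.031 = 0.070446.
u_2 = 0.070446 × 0.484 + 0.031 = 0.065096.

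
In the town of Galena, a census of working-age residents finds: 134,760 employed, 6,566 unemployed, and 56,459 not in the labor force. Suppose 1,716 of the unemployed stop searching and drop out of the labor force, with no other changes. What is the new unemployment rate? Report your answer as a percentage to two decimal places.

Initially, labor force = 134,760 + 6,566 = 141,326, so u = 6,566/141,326 = 4.65%.
After the change, unemployed and labor force both fall by 1,716 → E = 134,760, U = 4,850, labor force = 139,610.
New unemployment rate = 4,850 / 139,610 = 3.47%.

New unemployment rate ≈ 3.47%.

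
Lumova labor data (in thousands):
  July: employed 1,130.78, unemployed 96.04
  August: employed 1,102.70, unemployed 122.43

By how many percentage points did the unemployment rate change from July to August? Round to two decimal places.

July: labor force = 1,130.78 + 96.04 = 1,226.82; u = 96.04/1,226.82 = 7.83%.
August: labor force = 1,102.70 + 122.43 = 1,225.13; u = 122.43/1,225.13 = 9.99%.
Change = 9.99% − 7.83% = +2.16 pp.

The unemployment rate changed by +2.16 percentage points.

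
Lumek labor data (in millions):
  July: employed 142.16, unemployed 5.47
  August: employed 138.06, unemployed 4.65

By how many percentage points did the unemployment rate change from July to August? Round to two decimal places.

The unemployment rate changed by −0.45 percentage points.

July: labor force = 142.16 + 5.47 = 147.63; u = 5.47/147.63 = 3.71%.
August: labor force = 138.06 + 4.65 = 142.71; u = 4.65/142.71 = 3.26%.
Change = 3.26% − 3.71% = −0.45 pp.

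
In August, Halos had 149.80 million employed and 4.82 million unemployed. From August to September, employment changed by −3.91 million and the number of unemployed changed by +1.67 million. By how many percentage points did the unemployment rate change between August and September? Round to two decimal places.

The unemployment rate changed by +1.14 percentage points.

August: labor force = 149.80 + 4.82 = 154.62; u = 4.82/154.62 = 3.12%.
September: labor force = 145.89 + 6.49 = 152.38; u = 6.49/152.38 = 4.26%.
Change = 4.26% − 3.12% = +1.14 pp.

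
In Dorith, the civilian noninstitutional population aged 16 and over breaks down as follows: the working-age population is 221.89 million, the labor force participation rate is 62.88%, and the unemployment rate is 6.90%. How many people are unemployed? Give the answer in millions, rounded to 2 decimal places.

Labor force = 0.6288 × 221.89 = 139.52 million.
Unemployed = 0.0690 × 139.52 ≈ 9.63 million.

About 9.63 million are unemployed.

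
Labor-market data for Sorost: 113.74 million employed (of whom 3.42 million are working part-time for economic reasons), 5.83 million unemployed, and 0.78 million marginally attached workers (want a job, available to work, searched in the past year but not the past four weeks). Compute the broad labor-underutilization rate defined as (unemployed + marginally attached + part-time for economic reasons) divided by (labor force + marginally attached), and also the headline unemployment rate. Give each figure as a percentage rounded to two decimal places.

Labor force = 113.74 + 5.83 = 119.57 million.
Numerator = 5.83 + 0.78 + 3.42 = 10.03 million.
Denominator = 119.57 + 0.78 = 120.35 million.
Broad rate = 10.03 / 120.35 = 8.33%.
Headline unemployment rate = 5.83 / 119.57 = 4.88%.

Broad underutilization rate ≈ 8.33%; headline unemployment rate ≈ 4.88%.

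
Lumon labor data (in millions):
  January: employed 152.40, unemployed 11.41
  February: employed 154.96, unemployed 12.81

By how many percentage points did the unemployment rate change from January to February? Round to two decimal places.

January: labor force = 152.40 + 11.41 = 163.81; u = 11.41/163.81 = 6.97%.
February: labor force = 154.96 + 12.81 = 167.77; u = 12.81/167.77 = 7.64%.
Change = 7.64% − 6.97% = +0.67 pp.

The unemployment rate changed by +0.67 percentage points.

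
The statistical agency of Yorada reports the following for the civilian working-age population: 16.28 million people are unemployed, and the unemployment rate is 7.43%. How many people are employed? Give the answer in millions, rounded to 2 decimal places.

Labor force = U / u = 16.28 / 0.0743 ≈ 219.11 million.
Employed = labor force − unemployed = 219.11 − 16.28 = 202.83 million.

About 202.83 million are employed.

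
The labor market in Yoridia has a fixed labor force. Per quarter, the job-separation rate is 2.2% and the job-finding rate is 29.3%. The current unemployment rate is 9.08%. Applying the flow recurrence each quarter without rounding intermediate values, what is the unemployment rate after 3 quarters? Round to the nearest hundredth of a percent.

Unemployment rate after three quarters ≈ 7.66%.

With a fixed labor force, u_{t+1} = u_t + s·(1−u_t) − f·u_t = u_t·(1−s−f) + s.
Here 1−s−f = 0.685 and s = 0.022.
u_1 = 0.090800 × 0.685 + 0.022 = 0.084198.
u_2 = 0.084198 × 0.685 + 0.022 = 0.079676.
u_3 = 0.079676 × 0.685 + 0.022 = 0.076578.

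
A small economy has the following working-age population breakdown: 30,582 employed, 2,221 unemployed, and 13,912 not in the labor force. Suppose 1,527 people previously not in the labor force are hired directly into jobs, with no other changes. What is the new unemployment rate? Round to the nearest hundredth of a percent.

New unemployment rate ≈ 6.47%.

Initially, labor force = 30,582 + 2,221 = 32,803, so u = 2,221/32,803 = 6.77%.
After the change, employed and labor force both rise by 1,527; unemployed unchanged → E = 32,109, U = 2,221, labor force = 34,330.
New unemployment rate = 2,221 / 34,330 = 6.47%.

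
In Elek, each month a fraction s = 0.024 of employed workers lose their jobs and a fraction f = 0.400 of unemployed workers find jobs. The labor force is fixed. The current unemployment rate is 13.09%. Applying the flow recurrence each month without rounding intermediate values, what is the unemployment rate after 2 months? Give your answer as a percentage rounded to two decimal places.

Unemployment rate after two months ≈ 8.13%.

With a fixed labor force, u_{t+1} = u_t + s·(1−u_t) − f·u_t = u_t·(1−s−f) + s.
Here 1−s−f = 0.576 and s = 0.024.
u_1 = 0.130900 × 0.576 + 0.024 = 0.099398.
u_2 = 0.099398 × 0.576 + 0.024 = 0.081253.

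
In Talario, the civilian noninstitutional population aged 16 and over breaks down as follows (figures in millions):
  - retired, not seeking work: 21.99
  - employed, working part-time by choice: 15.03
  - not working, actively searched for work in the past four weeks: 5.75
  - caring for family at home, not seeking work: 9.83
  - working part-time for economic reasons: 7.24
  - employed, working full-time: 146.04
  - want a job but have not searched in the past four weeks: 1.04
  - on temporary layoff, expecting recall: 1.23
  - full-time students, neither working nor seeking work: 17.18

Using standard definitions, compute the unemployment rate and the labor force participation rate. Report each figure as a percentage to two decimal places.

Unemployment rate ≈ 3.98%; labor force participation rate ≈ 77.79%.

Employed = 15.03 + 7.24 + 146.04 = 168.31 million (anyone who worked, including part-time for economic reasons, counts as employed).
Unemployed = 5.75 + 1.23 = 6.98 million (jobless and actively searching, or on temporary layoff).
Labor force = 168.31 + 6.98 = 175.29 million.
Not in labor force = 21.99 + 9.83 + 1.04 + 17.18 = 50.04 million (those not working and not actively searching are outside the labor force — including those who want a job but have given up searching).
Civilian working-age population = 175.29 + 50.04 = 225.33 million.
Unemployment rate = 6.98 / 175.29 = 3.98%.
Labor force participation rate = 175.29 / 225.33 = 77.79%.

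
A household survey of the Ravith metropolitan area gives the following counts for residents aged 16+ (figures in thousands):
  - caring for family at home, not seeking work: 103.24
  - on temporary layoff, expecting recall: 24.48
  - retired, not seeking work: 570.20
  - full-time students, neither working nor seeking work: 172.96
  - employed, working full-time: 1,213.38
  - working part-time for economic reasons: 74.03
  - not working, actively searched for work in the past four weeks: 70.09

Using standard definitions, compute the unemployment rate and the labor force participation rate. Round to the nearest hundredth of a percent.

Employed = 1,213.38 + 74.03 = 1,287.41 thousand (anyone who worked, including part-time for economic reasons, counts as employed).
Unemployed = 24.48 + 70.09 = 94.57 thousand (jobless and actively searching, or on temporary layoff).
Labor force = 1,287.41 + 94.57 = 1,381.98 thousand.
Not in labor force = 103.24 + 570.20 + 172.96 = 846.40 thousand (those not working and not actively searching are outside the labor force).
Civilian working-age population = 1,381.98 + 846.40 = 2,228.38 thousand.
Unemployment rate = 94.57 / 1,381.98 = 6.84%.
Labor force participation rate = 1,381.98 / 2,228.38 = 62.02%.

Unemployment rate ≈ 6.84%; labor force participation rate ≈ 62.02%.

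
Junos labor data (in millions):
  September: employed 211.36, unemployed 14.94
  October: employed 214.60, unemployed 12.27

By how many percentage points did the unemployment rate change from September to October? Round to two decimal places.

September: labor force = 211.36 + 14.94 = 226.30; u = 14.94/226.30 = 6.60%.
October: labor force = 214.60 + 12.27 = 226.87; u = 12.27/226.87 = 5.41%.
Change = 5.41% − 6.60% = −1.19 pp.

The unemployment rate changed by −1.19 percentage points.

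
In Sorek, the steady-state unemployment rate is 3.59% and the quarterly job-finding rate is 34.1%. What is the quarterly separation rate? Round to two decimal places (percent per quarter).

From u* = s/(s+f): s = u·f/(1−u).
s = 0.0359 × 34.1 / (1 − 0.0359) = 1.2242 / 0.9641 ≈ 1.27% per quarter.

Separation rate ≈ 1.27% per quarter.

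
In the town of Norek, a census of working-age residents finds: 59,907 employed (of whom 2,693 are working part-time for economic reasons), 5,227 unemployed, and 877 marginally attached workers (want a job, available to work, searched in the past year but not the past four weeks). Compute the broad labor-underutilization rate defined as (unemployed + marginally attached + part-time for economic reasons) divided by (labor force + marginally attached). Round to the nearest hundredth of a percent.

Labor force = 59,907 + 5,227 = 65,134.
Numerator = 5,227 + 877 + 2,693 = 8,797.
Denominator = 65,134 + 877 = 66,011.
Broad rate = 8,797 / 66,011 = 13.33%.

Broad underutilization rate ≈ 13.33%.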